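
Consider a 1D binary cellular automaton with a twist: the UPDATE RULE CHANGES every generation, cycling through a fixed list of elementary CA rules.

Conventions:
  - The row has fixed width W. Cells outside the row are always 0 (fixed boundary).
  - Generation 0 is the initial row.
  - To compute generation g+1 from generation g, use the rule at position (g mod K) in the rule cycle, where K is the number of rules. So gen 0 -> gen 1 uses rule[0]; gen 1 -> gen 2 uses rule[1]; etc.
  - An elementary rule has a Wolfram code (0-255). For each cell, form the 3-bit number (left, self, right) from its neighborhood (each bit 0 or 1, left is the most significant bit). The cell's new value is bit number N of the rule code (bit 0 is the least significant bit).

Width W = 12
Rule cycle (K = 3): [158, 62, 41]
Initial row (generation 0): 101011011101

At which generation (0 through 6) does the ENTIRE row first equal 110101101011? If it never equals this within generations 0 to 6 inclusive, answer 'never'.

Gen 0: 101011011101
Gen 1 (rule 158): 101010011001
Gen 2 (rule 62): 111111110111
Gen 3 (rule 41): 100000001100
Gen 4 (rule 158): 110000011010
Gen 5 (rule 62): 101000110111
Gen 6 (rule 41): 010010101100

Answer: never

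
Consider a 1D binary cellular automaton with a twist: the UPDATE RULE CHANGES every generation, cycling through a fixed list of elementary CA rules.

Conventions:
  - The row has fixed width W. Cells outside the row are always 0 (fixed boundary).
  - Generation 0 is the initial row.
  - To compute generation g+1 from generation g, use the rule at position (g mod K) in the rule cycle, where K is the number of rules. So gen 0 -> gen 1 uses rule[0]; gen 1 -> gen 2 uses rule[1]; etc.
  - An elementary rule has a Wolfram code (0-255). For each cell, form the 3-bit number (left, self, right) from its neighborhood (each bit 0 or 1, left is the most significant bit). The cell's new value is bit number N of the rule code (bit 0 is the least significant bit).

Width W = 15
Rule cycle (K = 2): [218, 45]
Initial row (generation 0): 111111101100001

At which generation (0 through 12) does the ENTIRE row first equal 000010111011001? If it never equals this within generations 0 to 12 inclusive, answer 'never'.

Answer: never

Derivation:
Gen 0: 111111101100001
Gen 1 (rule 218): 111111101110010
Gen 2 (rule 45): 100000011000010
Gen 3 (rule 218): 010000111100101
Gen 4 (rule 45): 010110100000111
Gen 5 (rule 218): 100110010001111
Gen 6 (rule 45): 100100010101000
Gen 7 (rule 218): 011010100000100
Gen 8 (rule 45): 010111101110101
Gen 9 (rule 218): 100111101110000
Gen 10 (rule 45): 100100011000111
Gen 11 (rule 218): 011010111101111
Gen 12 (rule 45): 010111100011000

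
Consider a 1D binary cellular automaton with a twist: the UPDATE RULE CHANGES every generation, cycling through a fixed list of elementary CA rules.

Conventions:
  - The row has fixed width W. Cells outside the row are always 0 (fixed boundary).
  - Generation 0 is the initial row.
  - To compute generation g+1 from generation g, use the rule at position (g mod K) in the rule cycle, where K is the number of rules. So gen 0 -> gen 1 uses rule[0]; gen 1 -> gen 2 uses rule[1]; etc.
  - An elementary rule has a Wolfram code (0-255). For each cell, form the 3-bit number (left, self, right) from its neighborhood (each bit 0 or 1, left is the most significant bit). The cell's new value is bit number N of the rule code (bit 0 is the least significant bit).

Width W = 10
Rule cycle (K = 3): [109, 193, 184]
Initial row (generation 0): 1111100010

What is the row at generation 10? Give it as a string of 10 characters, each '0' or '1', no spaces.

Answer: 1111111111

Derivation:
Gen 0: 1111100010
Gen 1 (rule 109): 1000101010
Gen 2 (rule 193): 0010000000
Gen 3 (rule 184): 0001000000
Gen 4 (rule 109): 1101011111
Gen 5 (rule 193): 0100001111
Gen 6 (rule 184): 0010001110
Gen 7 (rule 109): 1010101010
Gen 8 (rule 193): 0000000000
Gen 9 (rule 184): 0000000000
Gen 10 (rule 109): 1111111111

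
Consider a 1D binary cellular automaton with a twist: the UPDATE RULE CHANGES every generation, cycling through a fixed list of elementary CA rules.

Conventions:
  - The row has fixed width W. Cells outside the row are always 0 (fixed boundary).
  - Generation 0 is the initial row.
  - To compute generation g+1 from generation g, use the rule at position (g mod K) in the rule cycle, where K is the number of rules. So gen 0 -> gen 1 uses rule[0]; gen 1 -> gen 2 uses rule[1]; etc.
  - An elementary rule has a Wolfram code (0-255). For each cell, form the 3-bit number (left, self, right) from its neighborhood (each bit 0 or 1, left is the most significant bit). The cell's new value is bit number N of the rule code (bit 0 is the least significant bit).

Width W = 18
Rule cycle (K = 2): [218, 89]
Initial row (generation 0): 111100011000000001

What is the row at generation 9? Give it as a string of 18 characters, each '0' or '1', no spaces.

Answer: 111100100000111111

Derivation:
Gen 0: 111100011000000001
Gen 1 (rule 218): 111110111100000010
Gen 2 (rule 89): 100010100111111001
Gen 3 (rule 218): 010100011111111110
Gen 4 (rule 89): 000011010000000011
Gen 5 (rule 218): 000111001000000111
Gen 6 (rule 89): 110101100111110101
Gen 7 (rule 218): 110001111111110000
Gen 8 (rule 89): 111101000000011111
Gen 9 (rule 218): 111100100000111111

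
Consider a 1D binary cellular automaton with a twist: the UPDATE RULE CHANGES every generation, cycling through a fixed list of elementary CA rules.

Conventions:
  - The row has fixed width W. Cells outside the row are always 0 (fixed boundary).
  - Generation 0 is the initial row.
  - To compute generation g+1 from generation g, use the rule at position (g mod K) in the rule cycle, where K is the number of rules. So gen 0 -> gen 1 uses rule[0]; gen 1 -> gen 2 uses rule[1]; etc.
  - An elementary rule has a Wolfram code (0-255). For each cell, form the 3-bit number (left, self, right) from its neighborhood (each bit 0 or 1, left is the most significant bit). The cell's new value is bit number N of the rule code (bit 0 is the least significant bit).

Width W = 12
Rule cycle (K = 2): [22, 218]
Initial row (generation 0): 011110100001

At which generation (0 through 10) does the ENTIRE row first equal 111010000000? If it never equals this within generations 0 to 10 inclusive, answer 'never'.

Gen 0: 011110100001
Gen 1 (rule 22): 100000110011
Gen 2 (rule 218): 010001111111
Gen 3 (rule 22): 111010000000
Gen 4 (rule 218): 111001000000
Gen 5 (rule 22): 000111100000
Gen 6 (rule 218): 001111110000
Gen 7 (rule 22): 010000001000
Gen 8 (rule 218): 101000010100
Gen 9 (rule 22): 101100110110
Gen 10 (rule 218): 001111110111

Answer: 3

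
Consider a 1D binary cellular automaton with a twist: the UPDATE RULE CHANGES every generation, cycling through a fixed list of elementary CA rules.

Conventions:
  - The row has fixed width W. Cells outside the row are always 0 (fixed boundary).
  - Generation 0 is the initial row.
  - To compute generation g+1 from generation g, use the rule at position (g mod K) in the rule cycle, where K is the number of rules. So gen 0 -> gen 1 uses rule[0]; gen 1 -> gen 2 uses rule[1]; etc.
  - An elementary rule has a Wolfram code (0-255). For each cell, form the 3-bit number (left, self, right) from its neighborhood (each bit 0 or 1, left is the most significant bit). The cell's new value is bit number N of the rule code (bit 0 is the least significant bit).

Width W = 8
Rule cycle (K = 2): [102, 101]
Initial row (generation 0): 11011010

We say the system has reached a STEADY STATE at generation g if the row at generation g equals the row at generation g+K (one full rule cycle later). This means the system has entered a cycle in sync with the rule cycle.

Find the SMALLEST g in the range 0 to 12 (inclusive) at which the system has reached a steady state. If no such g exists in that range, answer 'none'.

Gen 0: 11011010
Gen 1 (rule 102): 01101110
Gen 2 (rule 101): 00110010
Gen 3 (rule 102): 01010110
Gen 4 (rule 101): 01111010
Gen 5 (rule 102): 10001110
Gen 6 (rule 101): 10100010
Gen 7 (rule 102): 11100110
Gen 8 (rule 101): 00100010
Gen 9 (rule 102): 01100110
Gen 10 (rule 101): 00100010
Gen 11 (rule 102): 01100110
Gen 12 (rule 101): 00100010
Gen 13 (rule 102): 01100110
Gen 14 (rule 101): 00100010

Answer: 8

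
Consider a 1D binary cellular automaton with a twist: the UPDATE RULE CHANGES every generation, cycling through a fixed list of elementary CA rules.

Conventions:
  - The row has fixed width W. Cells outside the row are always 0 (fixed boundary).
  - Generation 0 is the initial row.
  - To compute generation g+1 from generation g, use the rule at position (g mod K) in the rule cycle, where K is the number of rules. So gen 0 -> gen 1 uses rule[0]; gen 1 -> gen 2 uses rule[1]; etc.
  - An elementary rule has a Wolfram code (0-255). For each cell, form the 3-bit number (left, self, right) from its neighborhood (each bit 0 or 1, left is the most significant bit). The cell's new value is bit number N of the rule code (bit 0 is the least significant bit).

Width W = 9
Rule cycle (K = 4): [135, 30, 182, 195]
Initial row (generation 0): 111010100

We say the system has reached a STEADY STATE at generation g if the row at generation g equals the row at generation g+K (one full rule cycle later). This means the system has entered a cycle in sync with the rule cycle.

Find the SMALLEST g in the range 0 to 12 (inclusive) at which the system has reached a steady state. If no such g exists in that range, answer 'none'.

Answer: none

Derivation:
Gen 0: 111010100
Gen 1 (rule 135): 010010101
Gen 2 (rule 30): 111110101
Gen 3 (rule 182): 011101111
Gen 4 (rule 195): 101100111
Gen 5 (rule 135): 100001010
Gen 6 (rule 30): 110011011
Gen 7 (rule 182): 001100100
Gen 8 (rule 195): 110101001
Gen 9 (rule 135): 000101011
Gen 10 (rule 30): 001101010
Gen 11 (rule 182): 010011111
Gen 12 (rule 195): 100101111
Gen 13 (rule 135): 101100110
Gen 14 (rule 30): 101011101
Gen 15 (rule 182): 111101011
Gen 16 (rule 195): 011100001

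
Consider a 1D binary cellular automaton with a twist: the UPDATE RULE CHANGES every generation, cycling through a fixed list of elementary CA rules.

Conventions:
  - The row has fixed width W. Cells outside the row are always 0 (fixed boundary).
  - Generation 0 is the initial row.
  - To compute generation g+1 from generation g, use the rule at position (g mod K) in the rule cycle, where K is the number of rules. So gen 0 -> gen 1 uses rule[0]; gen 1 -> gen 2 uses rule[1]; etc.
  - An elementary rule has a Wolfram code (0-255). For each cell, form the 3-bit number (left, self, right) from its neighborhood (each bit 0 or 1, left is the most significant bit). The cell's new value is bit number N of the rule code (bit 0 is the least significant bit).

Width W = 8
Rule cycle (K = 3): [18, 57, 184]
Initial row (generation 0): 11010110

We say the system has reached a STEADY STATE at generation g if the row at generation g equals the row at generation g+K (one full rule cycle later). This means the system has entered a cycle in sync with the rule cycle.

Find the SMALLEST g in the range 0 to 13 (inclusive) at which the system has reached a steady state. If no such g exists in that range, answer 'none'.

Gen 0: 11010110
Gen 1 (rule 18): 00000001
Gen 2 (rule 57): 11111100
Gen 3 (rule 184): 11111010
Gen 4 (rule 18): 00000001
Gen 5 (rule 57): 11111100
Gen 6 (rule 184): 11111010
Gen 7 (rule 18): 00000001
Gen 8 (rule 57): 11111100
Gen 9 (rule 184): 11111010
Gen 10 (rule 18): 00000001
Gen 11 (rule 57): 11111100
Gen 12 (rule 184): 11111010
Gen 13 (rule 18): 00000001
Gen 14 (rule 57): 11111100
Gen 15 (rule 184): 11111010
Gen 16 (rule 18): 00000001

Answer: 1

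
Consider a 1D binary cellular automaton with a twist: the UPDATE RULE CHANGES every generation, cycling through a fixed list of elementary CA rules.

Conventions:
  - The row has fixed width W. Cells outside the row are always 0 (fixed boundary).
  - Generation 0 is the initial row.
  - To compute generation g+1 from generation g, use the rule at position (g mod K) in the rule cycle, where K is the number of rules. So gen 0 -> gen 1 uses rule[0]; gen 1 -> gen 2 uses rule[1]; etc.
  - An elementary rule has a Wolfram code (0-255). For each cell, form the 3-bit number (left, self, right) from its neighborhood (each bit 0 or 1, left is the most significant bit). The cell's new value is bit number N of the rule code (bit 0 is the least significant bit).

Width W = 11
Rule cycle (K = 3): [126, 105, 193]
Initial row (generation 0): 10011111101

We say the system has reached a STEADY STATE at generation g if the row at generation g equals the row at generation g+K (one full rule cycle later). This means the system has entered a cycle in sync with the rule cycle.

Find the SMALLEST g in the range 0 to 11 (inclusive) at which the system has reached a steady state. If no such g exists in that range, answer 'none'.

Gen 0: 10011111101
Gen 1 (rule 126): 11110000111
Gen 2 (rule 105): 10010110101
Gen 3 (rule 193): 00000010000
Gen 4 (rule 126): 00000111000
Gen 5 (rule 105): 11110101011
Gen 6 (rule 193): 01110000001
Gen 7 (rule 126): 11011000011
Gen 8 (rule 105): 11111011011
Gen 9 (rule 193): 01111001001
Gen 10 (rule 126): 11001111111
Gen 11 (rule 105): 11001000001
Gen 12 (rule 193): 01000011100
Gen 13 (rule 126): 11100110110
Gen 14 (rule 105): 10100111110

Answer: none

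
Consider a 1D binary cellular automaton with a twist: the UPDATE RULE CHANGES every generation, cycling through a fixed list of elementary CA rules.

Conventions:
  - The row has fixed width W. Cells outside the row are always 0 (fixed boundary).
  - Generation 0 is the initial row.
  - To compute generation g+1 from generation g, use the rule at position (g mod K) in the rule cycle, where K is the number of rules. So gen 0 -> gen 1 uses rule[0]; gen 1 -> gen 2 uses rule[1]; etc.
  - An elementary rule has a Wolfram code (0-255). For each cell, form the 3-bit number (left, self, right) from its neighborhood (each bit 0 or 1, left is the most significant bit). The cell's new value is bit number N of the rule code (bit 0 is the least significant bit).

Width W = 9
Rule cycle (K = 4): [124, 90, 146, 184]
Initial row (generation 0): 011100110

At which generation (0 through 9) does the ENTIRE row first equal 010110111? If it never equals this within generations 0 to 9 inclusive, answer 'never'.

Gen 0: 011100110
Gen 1 (rule 124): 010110111
Gen 2 (rule 90): 100110101
Gen 3 (rule 146): 011000000
Gen 4 (rule 184): 010100000
Gen 5 (rule 124): 011110000
Gen 6 (rule 90): 110011000
Gen 7 (rule 146): 001100100
Gen 8 (rule 184): 001010010
Gen 9 (rule 124): 001111011

Answer: 1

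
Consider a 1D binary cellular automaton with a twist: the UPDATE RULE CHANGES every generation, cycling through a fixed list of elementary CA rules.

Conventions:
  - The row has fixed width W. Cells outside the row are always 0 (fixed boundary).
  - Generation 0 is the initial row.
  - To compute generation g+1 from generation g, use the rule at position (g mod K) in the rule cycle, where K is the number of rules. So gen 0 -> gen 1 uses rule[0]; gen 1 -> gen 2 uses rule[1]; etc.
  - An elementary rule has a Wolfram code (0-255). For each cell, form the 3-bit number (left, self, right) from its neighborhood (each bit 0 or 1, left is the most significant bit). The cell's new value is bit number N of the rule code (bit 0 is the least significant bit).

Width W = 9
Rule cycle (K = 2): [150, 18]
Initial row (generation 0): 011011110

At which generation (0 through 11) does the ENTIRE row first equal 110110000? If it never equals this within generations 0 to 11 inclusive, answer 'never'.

Gen 0: 011011110
Gen 1 (rule 150): 100001101
Gen 2 (rule 18): 010010000
Gen 3 (rule 150): 111111000
Gen 4 (rule 18): 000000100
Gen 5 (rule 150): 000001110
Gen 6 (rule 18): 000010001
Gen 7 (rule 150): 000111011
Gen 8 (rule 18): 001000000
Gen 9 (rule 150): 011100000
Gen 10 (rule 18): 100010000
Gen 11 (rule 150): 110111000

Answer: never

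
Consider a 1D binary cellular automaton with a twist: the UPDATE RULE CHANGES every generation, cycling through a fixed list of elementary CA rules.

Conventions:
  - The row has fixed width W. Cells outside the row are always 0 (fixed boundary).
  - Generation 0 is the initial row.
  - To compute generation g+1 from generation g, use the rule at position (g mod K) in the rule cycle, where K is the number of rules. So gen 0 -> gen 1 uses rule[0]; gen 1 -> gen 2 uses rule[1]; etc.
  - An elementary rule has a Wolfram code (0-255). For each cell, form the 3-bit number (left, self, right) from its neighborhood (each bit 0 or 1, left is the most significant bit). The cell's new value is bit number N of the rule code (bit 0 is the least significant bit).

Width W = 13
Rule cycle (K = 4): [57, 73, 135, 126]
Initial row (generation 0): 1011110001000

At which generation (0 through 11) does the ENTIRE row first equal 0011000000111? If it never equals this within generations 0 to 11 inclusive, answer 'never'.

Gen 0: 1011110001000
Gen 1 (rule 57): 0110001100111
Gen 2 (rule 73): 0110101100101
Gen 3 (rule 135): 1000100001101
Gen 4 (rule 126): 1101110011111
Gen 5 (rule 57): 1011001010000
Gen 6 (rule 73): 0011000000111
Gen 7 (rule 135): 1100011111010
Gen 8 (rule 126): 1110110001111
Gen 9 (rule 57): 1001101101000
Gen 10 (rule 73): 0001101100011
Gen 11 (rule 135): 1110000001100

Answer: 6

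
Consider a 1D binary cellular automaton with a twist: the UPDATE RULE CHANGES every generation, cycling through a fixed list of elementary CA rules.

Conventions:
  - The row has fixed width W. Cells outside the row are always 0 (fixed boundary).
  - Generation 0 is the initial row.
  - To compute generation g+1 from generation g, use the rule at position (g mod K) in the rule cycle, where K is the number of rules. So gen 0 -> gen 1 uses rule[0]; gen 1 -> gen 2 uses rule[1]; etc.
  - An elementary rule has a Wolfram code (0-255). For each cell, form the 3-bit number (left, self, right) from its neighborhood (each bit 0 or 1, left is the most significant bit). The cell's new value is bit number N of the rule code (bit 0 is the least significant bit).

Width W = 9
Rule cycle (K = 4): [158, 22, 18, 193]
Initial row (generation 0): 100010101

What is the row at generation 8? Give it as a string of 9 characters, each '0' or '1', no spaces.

Answer: 110000000

Derivation:
Gen 0: 100010101
Gen 1 (rule 158): 110110101
Gen 2 (rule 22): 000000101
Gen 3 (rule 18): 000001000
Gen 4 (rule 193): 111100011
Gen 5 (rule 158): 111010110
Gen 6 (rule 22): 000010001
Gen 7 (rule 18): 000101010
Gen 8 (rule 193): 110000000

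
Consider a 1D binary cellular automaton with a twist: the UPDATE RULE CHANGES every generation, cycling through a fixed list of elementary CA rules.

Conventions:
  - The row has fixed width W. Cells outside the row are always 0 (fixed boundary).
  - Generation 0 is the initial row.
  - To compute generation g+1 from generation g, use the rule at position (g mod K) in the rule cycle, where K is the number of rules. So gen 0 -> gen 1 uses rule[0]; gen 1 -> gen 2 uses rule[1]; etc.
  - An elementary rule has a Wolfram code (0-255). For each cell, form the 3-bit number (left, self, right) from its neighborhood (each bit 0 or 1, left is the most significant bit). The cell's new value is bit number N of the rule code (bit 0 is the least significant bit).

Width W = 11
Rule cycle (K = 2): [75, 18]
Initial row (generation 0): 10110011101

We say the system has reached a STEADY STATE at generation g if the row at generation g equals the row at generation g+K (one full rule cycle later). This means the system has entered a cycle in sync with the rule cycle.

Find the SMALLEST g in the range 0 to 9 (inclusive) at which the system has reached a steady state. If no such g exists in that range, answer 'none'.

Answer: 6

Derivation:
Gen 0: 10110011101
Gen 1 (rule 75): 00110110100
Gen 2 (rule 18): 01000000010
Gen 3 (rule 75): 10011111100
Gen 4 (rule 18): 01100000010
Gen 5 (rule 75): 11101111100
Gen 6 (rule 18): 00000000010
Gen 7 (rule 75): 11111111100
Gen 8 (rule 18): 00000000010
Gen 9 (rule 75): 11111111100
Gen 10 (rule 18): 00000000010
Gen 11 (rule 75): 11111111100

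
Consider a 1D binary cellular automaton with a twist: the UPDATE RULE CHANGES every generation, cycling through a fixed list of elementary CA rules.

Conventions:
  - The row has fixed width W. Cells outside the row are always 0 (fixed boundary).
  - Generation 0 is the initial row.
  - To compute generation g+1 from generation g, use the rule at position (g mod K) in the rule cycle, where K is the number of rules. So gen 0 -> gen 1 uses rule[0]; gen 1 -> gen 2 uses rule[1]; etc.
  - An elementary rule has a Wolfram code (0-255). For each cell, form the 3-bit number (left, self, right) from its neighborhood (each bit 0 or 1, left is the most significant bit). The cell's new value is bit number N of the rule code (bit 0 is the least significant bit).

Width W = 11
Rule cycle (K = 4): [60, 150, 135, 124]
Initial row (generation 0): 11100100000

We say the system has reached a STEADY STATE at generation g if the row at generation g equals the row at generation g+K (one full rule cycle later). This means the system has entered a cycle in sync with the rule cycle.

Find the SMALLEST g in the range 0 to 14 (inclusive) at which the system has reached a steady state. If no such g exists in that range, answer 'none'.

Gen 0: 11100100000
Gen 1 (rule 60): 10010110000
Gen 2 (rule 150): 11110001000
Gen 3 (rule 135): 01100111011
Gen 4 (rule 124): 01110101111
Gen 5 (rule 60): 01001111000
Gen 6 (rule 150): 11110110100
Gen 7 (rule 135): 01100000101
Gen 8 (rule 124): 01110000111
Gen 9 (rule 60): 01001000100
Gen 10 (rule 150): 11111101110
Gen 11 (rule 135): 01111000100
Gen 12 (rule 124): 01001100110
Gen 13 (rule 60): 01101010101
Gen 14 (rule 150): 10001010101
Gen 15 (rule 135): 10111010101
Gen 16 (rule 124): 11101111111
Gen 17 (rule 60): 10011000000
Gen 18 (rule 150): 11100100000

Answer: none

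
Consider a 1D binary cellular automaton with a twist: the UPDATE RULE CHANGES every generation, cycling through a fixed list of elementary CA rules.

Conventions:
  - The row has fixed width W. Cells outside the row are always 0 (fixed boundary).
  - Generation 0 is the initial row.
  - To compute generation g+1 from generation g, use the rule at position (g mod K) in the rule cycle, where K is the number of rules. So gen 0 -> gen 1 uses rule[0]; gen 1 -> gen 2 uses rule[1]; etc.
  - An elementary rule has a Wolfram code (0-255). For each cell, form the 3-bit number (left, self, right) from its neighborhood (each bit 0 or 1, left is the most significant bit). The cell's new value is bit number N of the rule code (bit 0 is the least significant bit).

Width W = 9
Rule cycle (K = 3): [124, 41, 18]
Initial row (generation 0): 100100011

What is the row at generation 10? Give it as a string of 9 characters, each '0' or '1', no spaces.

Answer: 000000111

Derivation:
Gen 0: 100100011
Gen 1 (rule 124): 110110011
Gen 2 (rule 41): 101100010
Gen 3 (rule 18): 000010101
Gen 4 (rule 124): 000011111
Gen 5 (rule 41): 111010000
Gen 6 (rule 18): 000001000
Gen 7 (rule 124): 000001100
Gen 8 (rule 41): 111101001
Gen 9 (rule 18): 000000110
Gen 10 (rule 124): 000000111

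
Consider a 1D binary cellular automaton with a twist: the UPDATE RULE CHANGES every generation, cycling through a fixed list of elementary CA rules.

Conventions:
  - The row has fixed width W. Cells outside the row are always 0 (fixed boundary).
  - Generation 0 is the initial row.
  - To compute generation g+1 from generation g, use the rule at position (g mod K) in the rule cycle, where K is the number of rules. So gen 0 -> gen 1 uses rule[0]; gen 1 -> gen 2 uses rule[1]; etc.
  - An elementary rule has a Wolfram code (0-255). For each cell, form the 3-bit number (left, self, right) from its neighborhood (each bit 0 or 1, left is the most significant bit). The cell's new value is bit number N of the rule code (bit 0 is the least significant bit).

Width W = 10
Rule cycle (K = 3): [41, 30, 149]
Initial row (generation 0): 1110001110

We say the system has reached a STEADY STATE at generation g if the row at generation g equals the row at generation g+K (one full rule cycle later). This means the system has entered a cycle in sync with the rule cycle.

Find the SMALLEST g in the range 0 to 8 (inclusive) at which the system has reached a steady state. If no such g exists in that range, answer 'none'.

Answer: none

Derivation:
Gen 0: 1110001110
Gen 1 (rule 41): 1000101000
Gen 2 (rule 30): 1101101100
Gen 3 (rule 149): 0000000011
Gen 4 (rule 41): 1111111010
Gen 5 (rule 30): 1000000011
Gen 6 (rule 149): 1111111000
Gen 7 (rule 41): 1000000011
Gen 8 (rule 30): 1100000110
Gen 9 (rule 149): 0011110001
Gen 10 (rule 41): 1010000100
Gen 11 (rule 30): 1011001110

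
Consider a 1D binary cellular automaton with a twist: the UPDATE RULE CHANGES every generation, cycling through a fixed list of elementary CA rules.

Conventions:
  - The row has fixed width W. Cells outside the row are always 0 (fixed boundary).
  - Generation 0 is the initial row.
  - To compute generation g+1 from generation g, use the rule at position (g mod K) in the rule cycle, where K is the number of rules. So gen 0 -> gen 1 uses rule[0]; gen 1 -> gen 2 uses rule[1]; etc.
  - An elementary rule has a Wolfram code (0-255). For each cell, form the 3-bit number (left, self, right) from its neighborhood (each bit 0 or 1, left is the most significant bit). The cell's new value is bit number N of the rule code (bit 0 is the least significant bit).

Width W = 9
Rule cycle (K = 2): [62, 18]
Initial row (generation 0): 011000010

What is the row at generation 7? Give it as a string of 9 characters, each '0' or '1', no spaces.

Gen 0: 011000010
Gen 1 (rule 62): 110100111
Gen 2 (rule 18): 000011000
Gen 3 (rule 62): 000110100
Gen 4 (rule 18): 001000010
Gen 5 (rule 62): 011100111
Gen 6 (rule 18): 100011000
Gen 7 (rule 62): 110110100

Answer: 110110100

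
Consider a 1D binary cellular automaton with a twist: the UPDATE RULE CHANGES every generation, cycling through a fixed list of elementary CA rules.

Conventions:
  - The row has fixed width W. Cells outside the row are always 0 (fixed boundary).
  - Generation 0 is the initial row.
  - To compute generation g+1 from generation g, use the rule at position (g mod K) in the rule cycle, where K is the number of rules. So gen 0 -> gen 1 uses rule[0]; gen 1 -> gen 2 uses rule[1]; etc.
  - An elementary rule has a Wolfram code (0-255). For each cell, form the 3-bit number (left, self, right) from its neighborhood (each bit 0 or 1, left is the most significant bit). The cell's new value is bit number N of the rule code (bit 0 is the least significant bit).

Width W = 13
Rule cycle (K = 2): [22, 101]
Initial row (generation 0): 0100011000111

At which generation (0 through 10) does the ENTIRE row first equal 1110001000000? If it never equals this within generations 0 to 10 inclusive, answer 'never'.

Answer: 9

Derivation:
Gen 0: 0100011000111
Gen 1 (rule 22): 1110100101000
Gen 2 (rule 101): 0011100111011
Gen 3 (rule 22): 0100011000000
Gen 4 (rule 101): 0101001011111
Gen 5 (rule 22): 1101111000000
Gen 6 (rule 101): 0110001011111
Gen 7 (rule 22): 1001011000000
Gen 8 (rule 101): 1001101011111
Gen 9 (rule 22): 1110001000000
Gen 10 (rule 101): 0010101011111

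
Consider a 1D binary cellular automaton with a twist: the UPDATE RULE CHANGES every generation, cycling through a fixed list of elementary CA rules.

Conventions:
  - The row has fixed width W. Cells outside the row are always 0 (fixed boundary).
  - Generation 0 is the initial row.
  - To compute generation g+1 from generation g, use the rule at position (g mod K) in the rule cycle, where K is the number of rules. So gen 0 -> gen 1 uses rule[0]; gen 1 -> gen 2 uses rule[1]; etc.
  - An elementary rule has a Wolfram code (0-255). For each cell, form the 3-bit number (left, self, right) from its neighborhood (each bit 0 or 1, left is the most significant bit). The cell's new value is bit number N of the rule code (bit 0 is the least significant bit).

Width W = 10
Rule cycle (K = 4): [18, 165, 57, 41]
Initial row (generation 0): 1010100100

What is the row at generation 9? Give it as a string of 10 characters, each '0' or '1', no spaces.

Answer: 0001100100

Derivation:
Gen 0: 1010100100
Gen 1 (rule 18): 0000011010
Gen 2 (rule 165): 1111000110
Gen 3 (rule 57): 1000110101
Gen 4 (rule 41): 0010101010
Gen 5 (rule 18): 0100000001
Gen 6 (rule 165): 0101111101
Gen 7 (rule 57): 0011000010
Gen 8 (rule 41): 1010011000
Gen 9 (rule 18): 0001100100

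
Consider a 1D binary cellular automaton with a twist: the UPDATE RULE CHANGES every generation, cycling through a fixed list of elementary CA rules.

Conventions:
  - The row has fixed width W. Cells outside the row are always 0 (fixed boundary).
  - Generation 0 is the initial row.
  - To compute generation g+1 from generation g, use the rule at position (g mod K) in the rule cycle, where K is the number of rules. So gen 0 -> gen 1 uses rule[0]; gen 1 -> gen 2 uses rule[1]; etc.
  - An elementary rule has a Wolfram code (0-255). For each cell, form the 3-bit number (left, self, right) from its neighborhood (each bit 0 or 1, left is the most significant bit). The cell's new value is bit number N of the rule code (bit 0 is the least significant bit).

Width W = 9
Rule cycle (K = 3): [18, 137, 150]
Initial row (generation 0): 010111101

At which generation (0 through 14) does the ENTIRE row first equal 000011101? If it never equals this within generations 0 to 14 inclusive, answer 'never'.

Gen 0: 010111101
Gen 1 (rule 18): 100000000
Gen 2 (rule 137): 001111111
Gen 3 (rule 150): 010111110
Gen 4 (rule 18): 100000001
Gen 5 (rule 137): 001111100
Gen 6 (rule 150): 010111010
Gen 7 (rule 18): 100000001
Gen 8 (rule 137): 001111100
Gen 9 (rule 150): 010111010
Gen 10 (rule 18): 100000001
Gen 11 (rule 137): 001111100
Gen 12 (rule 150): 010111010
Gen 13 (rule 18): 100000001
Gen 14 (rule 137): 001111100

Answer: never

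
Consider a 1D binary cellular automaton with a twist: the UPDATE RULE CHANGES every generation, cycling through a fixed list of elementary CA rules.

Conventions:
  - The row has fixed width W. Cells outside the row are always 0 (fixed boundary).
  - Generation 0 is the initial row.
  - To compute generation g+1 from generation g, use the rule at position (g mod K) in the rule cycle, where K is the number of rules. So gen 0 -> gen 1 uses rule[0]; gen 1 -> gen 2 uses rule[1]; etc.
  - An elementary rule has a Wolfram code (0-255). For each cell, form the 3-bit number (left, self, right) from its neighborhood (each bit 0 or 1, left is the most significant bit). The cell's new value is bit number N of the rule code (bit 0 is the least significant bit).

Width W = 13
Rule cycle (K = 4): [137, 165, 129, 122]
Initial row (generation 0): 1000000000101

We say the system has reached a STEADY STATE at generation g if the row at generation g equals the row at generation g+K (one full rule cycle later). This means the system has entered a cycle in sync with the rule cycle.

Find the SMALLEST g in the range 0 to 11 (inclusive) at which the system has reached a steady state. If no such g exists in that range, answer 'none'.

Answer: none

Derivation:
Gen 0: 1000000000101
Gen 1 (rule 137): 0011111110000
Gen 2 (rule 165): 1001111100111
Gen 3 (rule 129): 0000111000010
Gen 4 (rule 122): 0001101100101
Gen 5 (rule 137): 1101001000000
Gen 6 (rule 165): 0011001011111
Gen 7 (rule 129): 1000000001110
Gen 8 (rule 122): 0100000011011
Gen 9 (rule 137): 0001111010010
Gen 10 (rule 165): 1100110110010
Gen 11 (rule 129): 0000000000000
Gen 12 (rule 122): 0000000000000
Gen 13 (rule 137): 1111111111111
Gen 14 (rule 165): 0111111111110
Gen 15 (rule 129): 0011111111100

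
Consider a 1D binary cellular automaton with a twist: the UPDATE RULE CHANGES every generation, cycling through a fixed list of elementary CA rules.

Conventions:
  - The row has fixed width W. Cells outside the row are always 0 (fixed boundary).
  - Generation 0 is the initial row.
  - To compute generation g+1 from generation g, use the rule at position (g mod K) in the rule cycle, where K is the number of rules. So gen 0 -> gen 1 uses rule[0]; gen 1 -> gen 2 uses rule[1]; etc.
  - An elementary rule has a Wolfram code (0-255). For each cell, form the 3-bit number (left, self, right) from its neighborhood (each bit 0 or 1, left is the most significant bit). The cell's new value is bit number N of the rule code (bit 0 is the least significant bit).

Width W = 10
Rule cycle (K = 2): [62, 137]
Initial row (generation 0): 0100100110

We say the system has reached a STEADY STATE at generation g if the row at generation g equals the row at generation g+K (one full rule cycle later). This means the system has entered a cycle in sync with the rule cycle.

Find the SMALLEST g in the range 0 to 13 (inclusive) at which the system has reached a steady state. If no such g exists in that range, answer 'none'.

Answer: none

Derivation:
Gen 0: 0100100110
Gen 1 (rule 62): 1111111101
Gen 2 (rule 137): 1111111000
Gen 3 (rule 62): 1000000100
Gen 4 (rule 137): 0011110001
Gen 5 (rule 62): 0110001011
Gen 6 (rule 137): 0100100010
Gen 7 (rule 62): 1111110111
Gen 8 (rule 137): 1111100110
Gen 9 (rule 62): 1000011101
Gen 10 (rule 137): 0011011000
Gen 11 (rule 62): 0110110100
Gen 12 (rule 137): 0100100001
Gen 13 (rule 62): 1111110011
Gen 14 (rule 137): 1111100010
Gen 15 (rule 62): 1000010111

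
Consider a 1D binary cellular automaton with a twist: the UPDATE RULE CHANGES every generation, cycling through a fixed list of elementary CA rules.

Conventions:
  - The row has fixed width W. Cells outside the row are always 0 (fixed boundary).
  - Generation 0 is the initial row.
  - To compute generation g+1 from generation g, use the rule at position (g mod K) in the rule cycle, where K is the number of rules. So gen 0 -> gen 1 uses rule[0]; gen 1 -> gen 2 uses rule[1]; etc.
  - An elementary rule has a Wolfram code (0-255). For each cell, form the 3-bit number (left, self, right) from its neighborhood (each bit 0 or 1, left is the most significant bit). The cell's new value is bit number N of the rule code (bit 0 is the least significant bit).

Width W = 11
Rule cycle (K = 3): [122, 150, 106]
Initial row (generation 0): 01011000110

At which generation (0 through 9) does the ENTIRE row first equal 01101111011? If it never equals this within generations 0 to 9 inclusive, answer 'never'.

Gen 0: 01011000110
Gen 1 (rule 122): 10111101111
Gen 2 (rule 150): 10011000110
Gen 3 (rule 106): 00111001110
Gen 4 (rule 122): 01101111011
Gen 5 (rule 150): 10000110000
Gen 6 (rule 106): 00001110000
Gen 7 (rule 122): 00011011000
Gen 8 (rule 150): 00100000100
Gen 9 (rule 106): 01000001000

Answer: 4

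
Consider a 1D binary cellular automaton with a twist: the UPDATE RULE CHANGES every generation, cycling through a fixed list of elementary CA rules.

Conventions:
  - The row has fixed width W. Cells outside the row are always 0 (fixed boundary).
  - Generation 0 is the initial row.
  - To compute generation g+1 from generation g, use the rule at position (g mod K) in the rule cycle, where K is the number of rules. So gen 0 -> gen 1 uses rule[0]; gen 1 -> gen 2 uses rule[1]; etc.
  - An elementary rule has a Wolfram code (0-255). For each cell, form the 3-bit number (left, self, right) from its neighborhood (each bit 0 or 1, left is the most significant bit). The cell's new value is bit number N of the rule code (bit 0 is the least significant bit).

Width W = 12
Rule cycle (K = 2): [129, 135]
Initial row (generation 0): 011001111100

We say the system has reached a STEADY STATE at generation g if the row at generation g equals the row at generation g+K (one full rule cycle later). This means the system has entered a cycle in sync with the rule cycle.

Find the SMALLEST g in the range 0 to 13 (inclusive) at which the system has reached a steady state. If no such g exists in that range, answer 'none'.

Answer: none

Derivation:
Gen 0: 011001111100
Gen 1 (rule 129): 000000111001
Gen 2 (rule 135): 111111010011
Gen 3 (rule 129): 011110000000
Gen 4 (rule 135): 101100111111
Gen 5 (rule 129): 000000011110
Gen 6 (rule 135): 111111101100
Gen 7 (rule 129): 011111000001
Gen 8 (rule 135): 101110011111
Gen 9 (rule 129): 000100001110
Gen 10 (rule 135): 111101110100
Gen 11 (rule 129): 011000100001
Gen 12 (rule 135): 100011101111
Gen 13 (rule 129): 001001000110
Gen 14 (rule 135): 111011011000
Gen 15 (rule 129): 010000000011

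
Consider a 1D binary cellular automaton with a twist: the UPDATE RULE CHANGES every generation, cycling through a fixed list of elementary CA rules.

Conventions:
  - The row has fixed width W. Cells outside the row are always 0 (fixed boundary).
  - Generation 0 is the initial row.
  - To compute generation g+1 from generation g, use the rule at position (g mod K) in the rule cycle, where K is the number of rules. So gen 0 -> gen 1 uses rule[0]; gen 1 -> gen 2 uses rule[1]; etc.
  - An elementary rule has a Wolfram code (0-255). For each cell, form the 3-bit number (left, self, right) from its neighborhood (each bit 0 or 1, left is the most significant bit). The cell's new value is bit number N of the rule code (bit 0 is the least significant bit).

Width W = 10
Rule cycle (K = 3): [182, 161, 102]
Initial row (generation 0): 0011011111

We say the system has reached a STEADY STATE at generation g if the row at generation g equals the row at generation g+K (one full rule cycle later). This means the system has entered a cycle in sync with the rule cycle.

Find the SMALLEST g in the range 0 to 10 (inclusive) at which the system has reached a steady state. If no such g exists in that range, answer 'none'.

Answer: none

Derivation:
Gen 0: 0011011111
Gen 1 (rule 182): 0100101110
Gen 2 (rule 161): 0000010100
Gen 3 (rule 102): 0000111100
Gen 4 (rule 182): 0001011010
Gen 5 (rule 161): 1100100100
Gen 6 (rule 102): 0101101100
Gen 7 (rule 182): 1110010010
Gen 8 (rule 161): 0100000000
Gen 9 (rule 102): 1100000000
Gen 10 (rule 182): 0010000000
Gen 11 (rule 161): 1000111111
Gen 12 (rule 102): 1001000001
Gen 13 (rule 182): 1111100011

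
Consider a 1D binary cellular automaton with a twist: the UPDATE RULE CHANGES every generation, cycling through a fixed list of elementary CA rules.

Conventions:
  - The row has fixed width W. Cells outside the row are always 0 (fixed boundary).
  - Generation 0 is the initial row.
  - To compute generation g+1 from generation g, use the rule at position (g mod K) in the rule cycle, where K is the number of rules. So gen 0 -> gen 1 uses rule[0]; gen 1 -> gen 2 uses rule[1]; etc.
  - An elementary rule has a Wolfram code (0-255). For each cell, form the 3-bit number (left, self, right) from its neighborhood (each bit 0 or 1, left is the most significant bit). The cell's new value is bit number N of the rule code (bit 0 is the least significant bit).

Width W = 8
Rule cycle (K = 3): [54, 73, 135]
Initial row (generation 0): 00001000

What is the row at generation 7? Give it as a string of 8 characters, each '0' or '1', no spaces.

Answer: 11110000

Derivation:
Gen 0: 00001000
Gen 1 (rule 54): 00011100
Gen 2 (rule 73): 11010101
Gen 3 (rule 135): 00010101
Gen 4 (rule 54): 00111111
Gen 5 (rule 73): 10100001
Gen 6 (rule 135): 10101111
Gen 7 (rule 54): 11110000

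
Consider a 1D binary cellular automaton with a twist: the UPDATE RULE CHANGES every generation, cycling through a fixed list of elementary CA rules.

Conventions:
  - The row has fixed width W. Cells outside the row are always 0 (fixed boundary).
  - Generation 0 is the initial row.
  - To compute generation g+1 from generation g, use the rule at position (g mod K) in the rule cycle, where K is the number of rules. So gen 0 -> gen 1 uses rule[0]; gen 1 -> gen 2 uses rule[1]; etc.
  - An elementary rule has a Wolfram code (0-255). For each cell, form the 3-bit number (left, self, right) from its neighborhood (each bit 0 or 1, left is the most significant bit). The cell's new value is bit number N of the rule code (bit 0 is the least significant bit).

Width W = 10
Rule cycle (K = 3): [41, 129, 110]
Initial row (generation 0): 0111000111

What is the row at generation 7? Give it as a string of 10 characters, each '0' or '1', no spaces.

Answer: 1111111111

Derivation:
Gen 0: 0111000111
Gen 1 (rule 41): 0100010100
Gen 2 (rule 129): 0001000001
Gen 3 (rule 110): 0011000011
Gen 4 (rule 41): 1010011010
Gen 5 (rule 129): 0000000000
Gen 6 (rule 110): 0000000000
Gen 7 (rule 41): 1111111111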